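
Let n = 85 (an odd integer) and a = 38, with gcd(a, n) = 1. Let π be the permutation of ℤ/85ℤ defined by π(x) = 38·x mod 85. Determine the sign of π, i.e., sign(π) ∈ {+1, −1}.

Orbit of 84 under x↦38x: [84, 47, 1, 38]… (length divides ord_85(38)).
π_38 has 22 disjoint cycles with lengths [4, 4, 4, 4, 4, 4, 4, 4, 4, 4, 4, 4, 4, 4, 4, 4, 4, 4, 4, 4, 4, 1] on {0,…,84}.
n − c = 85 − 22 = 63; sign = (−1)^63 = -1.
Check: (38/85) = -1 by Zolotarev.

-1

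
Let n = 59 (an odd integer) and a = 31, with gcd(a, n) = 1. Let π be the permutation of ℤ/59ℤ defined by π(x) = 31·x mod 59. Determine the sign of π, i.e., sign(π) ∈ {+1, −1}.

-1

Trace 37: π^k(37) = [37, 26, 39, 29, 14, 21, 2] for k=0..6.
π_31 has 2 disjoint cycles with lengths [58, 1] on {0,…,58}.
2 cycles on 59: each ℓ→(−1)^(ℓ−1), product (−1)^57 = -1.
Check: (31/59) = -1 by Zolotarev.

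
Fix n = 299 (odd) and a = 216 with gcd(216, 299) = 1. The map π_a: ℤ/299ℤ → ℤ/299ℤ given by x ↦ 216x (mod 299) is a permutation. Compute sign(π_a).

-1

Start at x=285: 285 → 265 → 131 → 190 → 77 → 187 → 27 → … (one orbit).
Cycle lengths of π_216 on ℤ/299ℤ: [44, 44, 44, 44, 44, 44, 11, 11, 4, 4, 4, 1]; 12 cycles in total.
Σ(ℓ_i−1) = 299−12 = 287; sign = (−1)^287 = -1.
Check: (216/299) = -1 by Zolotarev.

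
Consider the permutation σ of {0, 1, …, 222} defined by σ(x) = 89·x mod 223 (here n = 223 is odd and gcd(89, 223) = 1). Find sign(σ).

+1

Trace 62: π^k(62) = [62, 166, 56, 78, 29, 128, 19] for k=0..6.
Cycle lengths of π_89 on ℤ/223ℤ: [111, 111, 1]; 3 cycles in total.
Σ(ℓ_i−1) = 223−3 = 220; sign = (−1)^220 = +1.
Check: (89/223) = +1 by Zolotarev.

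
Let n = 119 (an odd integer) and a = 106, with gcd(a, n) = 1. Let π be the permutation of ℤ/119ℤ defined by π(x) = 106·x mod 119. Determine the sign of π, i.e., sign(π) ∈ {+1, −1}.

+1

Orbit of 1 under x↦106x: [1, 106, 50, 64]… (length divides ord_119(106)).
35 cycles of lengths [4, 4, 4, 4, 4, 4, 4, 4, 4, 4, 4, 4, 4, 4, 4, 4, 4, 4, 4, 4, 4, 4, 4, 4, 4, 4, 4, 4, 1, 1, 1, 1, 1, 1, 1].
119 − 35 = 84 transpositions; sign(π) = (−1)^84 = +1.
(106|119)_J = +1 (Zolotarev's lemma cross-check).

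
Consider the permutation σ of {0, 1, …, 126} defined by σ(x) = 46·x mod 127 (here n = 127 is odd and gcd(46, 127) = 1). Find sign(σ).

-1

Start at x=66: 66 → 115 → 83 → 8 → 114 → 37 → 51 → … (one orbit).
Decompose π into cycles: lengths [126, 1] (2 cycles, including the fixed point 0).
127 − 2 = 125 transpositions; sign(π) = (−1)^125 = -1.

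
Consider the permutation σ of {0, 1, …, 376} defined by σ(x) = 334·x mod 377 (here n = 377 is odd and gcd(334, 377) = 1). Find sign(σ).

-1

Trace 53: π^k(53) = [53, 360, 354, 235, 74, 211, 352] for k=0..6.
10 cycles of lengths [84, 84, 84, 84, 28, 3, 3, 3, 3, 1].
With 10 cycles on 377 points, sign = (−1)^{377−10} = -1.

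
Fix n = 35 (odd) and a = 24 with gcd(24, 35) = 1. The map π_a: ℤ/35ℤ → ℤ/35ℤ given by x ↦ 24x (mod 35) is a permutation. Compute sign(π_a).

-1

Orbit of 19 under x↦24x: [19, 1, 24, 16, 34, 11]… (length divides ord_35(24)).
8 cycles of lengths [6, 6, 6, 6, 6, 2, 2, 1].
n − c = 35 − 8 = 27; sign = (−1)^27 = -1.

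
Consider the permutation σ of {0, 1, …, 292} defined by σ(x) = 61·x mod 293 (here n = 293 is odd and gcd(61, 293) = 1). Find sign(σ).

+1

Trace 150: π^k(150) = [150, 67, 278, 257, 148, 238, 161] for k=0..6.
3 cycles of lengths [146, 146, 1].
With 3 cycles on 293 points, sign = (−1)^{293−3} = +1.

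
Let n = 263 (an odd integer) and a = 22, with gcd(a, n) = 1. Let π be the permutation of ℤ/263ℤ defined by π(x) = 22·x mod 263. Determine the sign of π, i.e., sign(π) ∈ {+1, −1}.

+1

Orbit of 218 under x↦22x: [218, 62, 49, 26, 46, 223, 172]… (length divides ord_263(22)).
The orbit structure of x ↦ 22x mod 263: 3 orbits of sizes [131, 131, 1].
With 3 cycles on 263 points, sign = (−1)^{263−3} = +1.
Check: (22/263) = +1 by Zolotarev.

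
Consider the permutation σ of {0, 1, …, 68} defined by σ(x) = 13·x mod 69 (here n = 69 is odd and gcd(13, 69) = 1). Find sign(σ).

Orbit of 31 under x↦13x: [31, 58, 64, 4, 52, 55, 25]… (length divides ord_69(13)).
The orbit structure of x ↦ 13x mod 69: 9 orbits of sizes [11, 11, 11, 11, 11, 11, 1, 1, 1].
sign(π) = (−1)^{n − #cycles} = (−1)^{69−9} = (−1)^60 = +1.
Via Zolotarev, sign(π_{13}) = (13|69) = +1.

+1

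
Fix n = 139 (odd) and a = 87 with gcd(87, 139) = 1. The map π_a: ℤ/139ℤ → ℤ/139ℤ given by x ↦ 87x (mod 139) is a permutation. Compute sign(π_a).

-1

Orbit of 59 under x↦87x: [59, 129, 103, 65, 95, 64, 8]… (length divides ord_139(87)).
π_87 has 4 disjoint cycles with lengths [46, 46, 46, 1] on {0,…,138}.
With 4 cycles on 139 points, sign = (−1)^{139−4} = -1.
(87|139)_J = -1 (Zolotarev's lemma cross-check).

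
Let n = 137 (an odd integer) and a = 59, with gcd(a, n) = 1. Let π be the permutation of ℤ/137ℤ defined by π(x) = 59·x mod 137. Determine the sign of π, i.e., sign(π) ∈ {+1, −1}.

+1

Orbit of 50 under x↦59x: [50, 73, 60, 115, 72, 1, 59]… (length divides ord_137(59)).
Decompose π into cycles: lengths [17, 17, 17, 17, 17, 17, 17, 17, 1] (9 cycles, including the fixed point 0).
137 − 9 = 128 transpositions; sign(π) = (−1)^128 = +1.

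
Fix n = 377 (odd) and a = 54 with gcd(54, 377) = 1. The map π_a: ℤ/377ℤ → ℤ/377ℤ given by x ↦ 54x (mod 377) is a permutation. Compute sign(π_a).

Start at x=20: 20 → 326 → 262 → 199 → 190 → 81 → 227 → … (one orbit).
Cycle type of π: 84×4 + 12 + 7×4 + 1; total 10 cycles.
10 cycles on 377: each ℓ→(−1)^(ℓ−1), product (−1)^367 = -1.
The Jacobi symbol (54|377) = -1 (Zolotarev) agrees.

-1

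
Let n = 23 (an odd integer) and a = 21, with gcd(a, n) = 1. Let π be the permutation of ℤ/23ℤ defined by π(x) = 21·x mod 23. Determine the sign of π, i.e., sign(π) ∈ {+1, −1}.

Trace 1: π^k(1) = [1, 21, 4, 15, 16, 14, 18] for k=0..6.
π_21 has 2 disjoint cycles with lengths [22, 1] on {0,…,22}.
With 2 cycles on 23 points, sign = (−1)^{23−2} = -1.

-1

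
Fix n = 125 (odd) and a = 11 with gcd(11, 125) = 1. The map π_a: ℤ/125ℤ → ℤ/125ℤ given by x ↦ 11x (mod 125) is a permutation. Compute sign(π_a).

Trace 81: π^k(81) = [81, 16, 51, 61, 46, 6, 66] for k=0..6.
The orbit structure of x ↦ 11x mod 125: 13 orbits of sizes [25, 25, 25, 25, 5, 5, 5, 5, 1, 1, 1, 1, 1].
125 − 13 = 112 transpositions; sign(π) = (−1)^112 = +1.
The Jacobi symbol (11|125) = +1 (Zolotarev) agrees.

+1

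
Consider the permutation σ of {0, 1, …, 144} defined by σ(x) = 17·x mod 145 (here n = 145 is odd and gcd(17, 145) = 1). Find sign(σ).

Start at x=128: 128 → 1 → 17 → 144 → 128 (one orbit).
π_17 has 37 disjoint cycles with lengths [4, 4, 4, 4, 4, 4, 4, 4, 4, 4, 4, 4, 4, 4, 4, 4, 4, 4, 4, 4, 4, 4, 4, 4, 4, 4, 4, 4, 4, 4, 4, 4, 4, 4, 4, 4, 1] on {0,…,144}.
37 cycles on 145: each ℓ→(−1)^(ℓ−1), product (−1)^108 = +1.
Check: (17/145) = +1 by Zolotarev.

+1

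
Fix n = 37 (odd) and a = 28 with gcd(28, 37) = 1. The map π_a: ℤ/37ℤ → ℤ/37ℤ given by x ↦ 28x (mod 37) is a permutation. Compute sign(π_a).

Start at x=27: 27 → 16 → 4 → 1 → 28 → 7 → 11 → … (one orbit).
Cycle lengths of π_28 on ℤ/37ℤ: [18, 18, 1]; 3 cycles in total.
n − c = 37 − 3 = 34; sign = (−1)^34 = +1.
Zolotarev: (28|37) = +1, matching the cycle-count sign.

+1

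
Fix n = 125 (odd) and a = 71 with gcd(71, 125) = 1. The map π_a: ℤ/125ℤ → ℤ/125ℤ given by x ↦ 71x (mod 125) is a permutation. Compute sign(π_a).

Trace 26: π^k(26) = [26, 96, 66, 61, 81, 1, 71] for k=0..6.
Cycle type of π: 25×4 + 5×4 + 1×5; total 13 cycles.
n − c = 125 − 13 = 112; sign = (−1)^112 = +1.

+1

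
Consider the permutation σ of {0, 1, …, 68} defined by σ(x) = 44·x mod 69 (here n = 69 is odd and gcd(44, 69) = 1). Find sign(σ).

Start at x=25: 25 → 65 → 31 → 53 → 55 → 5 → 13 → … (one orbit).
Decompose π into cycles: lengths [22, 22, 22, 2, 1] (5 cycles, including the fixed point 0).
69 − 5 = 64 transpositions; sign(π) = (−1)^64 = +1.
The Jacobi symbol (44|69) = +1 (Zolotarev) agrees.

+1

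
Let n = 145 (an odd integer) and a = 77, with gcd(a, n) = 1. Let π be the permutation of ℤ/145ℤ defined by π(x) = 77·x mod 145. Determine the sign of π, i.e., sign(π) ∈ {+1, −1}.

+1

Orbit of 113 under x↦77x: [113, 1, 77, 129, 73, 111, 137]… (length divides ord_145(77)).
The orbit structure of x ↦ 77x mod 145: 7 orbits of sizes [28, 28, 28, 28, 28, 4, 1].
Σ(ℓ_i−1) = 145−7 = 138; sign = (−1)^138 = +1.
Via Zolotarev, sign(π_{77}) = (77|145) = +1.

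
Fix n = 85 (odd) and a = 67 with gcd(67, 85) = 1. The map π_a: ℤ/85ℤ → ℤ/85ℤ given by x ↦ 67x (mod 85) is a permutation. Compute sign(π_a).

-1

Orbit of 33 under x↦67x: [33, 1, 67, 69]… (length divides ord_85(67)).
Decompose π into cycles: lengths [4, 4, 4, 4, 4, 4, 4, 4, 4, 4, 4, 4, 4, 4, 4, 4, 4, 2, 2, 2, 2, 2, 2, 2, 2, 1] (26 cycles, including the fixed point 0).
26 cycles on 85: each ℓ→(−1)^(ℓ−1), product (−1)^59 = -1.
Zolotarev: (67|85) = -1, matching the cycle-count sign.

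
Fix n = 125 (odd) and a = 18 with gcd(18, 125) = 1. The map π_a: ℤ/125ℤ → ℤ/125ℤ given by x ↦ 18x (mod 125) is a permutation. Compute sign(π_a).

-1

Start at x=118: 118 → 124 → 107 → 51 → 43 → 24 → 57 → … (one orbit).
The orbit structure of x ↦ 18x mod 125: 12 orbits of sizes [20, 20, 20, 20, 20, 4, 4, 4, 4, 4, 4, 1].
Σ(ℓ_i−1) = 125−12 = 113; sign = (−1)^113 = -1.
Check: (18/125) = -1 by Zolotarev.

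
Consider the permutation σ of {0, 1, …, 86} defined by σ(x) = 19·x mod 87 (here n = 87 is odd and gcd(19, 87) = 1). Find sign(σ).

-1

Start at x=82: 82 → 79 → 22 → 70 → 25 → 40 → 64 → … (one orbit).
Cycle type of π: 28×3 + 1×3; total 6 cycles.
With 6 cycles on 87 points, sign = (−1)^{87−6} = -1.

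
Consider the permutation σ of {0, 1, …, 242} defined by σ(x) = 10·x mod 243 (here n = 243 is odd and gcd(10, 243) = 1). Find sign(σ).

Orbit of 55 under x↦10x: [55, 64, 154, 82, 91, 181, 109]… (length divides ord_243(10)).
Cycle lengths of π_10 on ℤ/243ℤ: [27, 27, 27, 27, 27, 27, 9, 9, 9, 9, 9, 9, 3, 3, 3, 3, 3, 3, 1, 1, 1, 1, 1, 1, 1, 1, 1]; 27 cycles in total.
With 27 cycles on 243 points, sign = (−1)^{243−27} = +1.
Zolotarev: (10|243) = +1, matching the cycle-count sign.

+1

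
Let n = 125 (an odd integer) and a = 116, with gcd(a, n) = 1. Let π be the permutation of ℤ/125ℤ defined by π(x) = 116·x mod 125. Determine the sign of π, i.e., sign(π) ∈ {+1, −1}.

+1

Start at x=41: 41 → 6 → 71 → 111 → 1 → 116 → 81 → … (one orbit).
Cycle type of π: 25×4 + 5×4 + 1×5; total 13 cycles.
13 cycles on 125: each ℓ→(−1)^(ℓ−1), product (−1)^112 = +1.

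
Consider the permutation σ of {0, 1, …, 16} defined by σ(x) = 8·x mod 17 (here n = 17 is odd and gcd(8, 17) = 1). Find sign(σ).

+1

Start at x=16: 16 → 9 → 4 → 15 → 1 → 8 → 13 → … (one orbit).
Decompose π into cycles: lengths [8, 8, 1] (3 cycles, including the fixed point 0).
sign(π) = (−1)^{n − #cycles} = (−1)^{17−3} = (−1)^14 = +1.
The Jacobi symbol (8|17) = +1 (Zolotarev) agrees.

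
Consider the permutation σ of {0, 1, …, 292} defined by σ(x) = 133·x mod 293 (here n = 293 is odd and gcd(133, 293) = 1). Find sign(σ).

+1

Orbit of 284 under x↦133x: [284, 268, 191, 205, 16, 77, 279]… (length divides ord_293(133)).
Cycle lengths of π_133 on ℤ/293ℤ: [73, 73, 73, 73, 1]; 5 cycles in total.
Σ(ℓ_i−1) = 293−5 = 288; sign = (−1)^288 = +1.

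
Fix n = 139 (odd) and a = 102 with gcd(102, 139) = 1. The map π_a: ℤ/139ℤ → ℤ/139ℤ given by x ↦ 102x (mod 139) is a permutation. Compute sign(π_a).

Trace 78: π^k(78) = [78, 33, 30, 2, 65, 97, 25] for k=0..6.
Decompose π into cycles: lengths [138, 1] (2 cycles, including the fixed point 0).
n − c = 139 − 2 = 137; sign = (−1)^137 = -1.

-1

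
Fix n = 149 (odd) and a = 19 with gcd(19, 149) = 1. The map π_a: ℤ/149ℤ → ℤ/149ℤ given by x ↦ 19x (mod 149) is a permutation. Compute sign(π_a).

Orbit of 142 under x↦19x: [142, 16, 6, 114, 80, 30, 123]… (length divides ord_149(19)).
5 cycles of lengths [37, 37, 37, 37, 1].
n − c = 149 − 5 = 144; sign = (−1)^144 = +1.

+1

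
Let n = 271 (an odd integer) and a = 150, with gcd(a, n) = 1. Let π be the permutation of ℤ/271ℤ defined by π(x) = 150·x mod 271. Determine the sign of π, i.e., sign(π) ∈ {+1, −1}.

-1

Orbit of 269 under x↦150x: [269, 242, 257, 68, 173, 205, 127]… (length divides ord_271(150)).
Cycle type of π: 270 + 1; total 2 cycles.
Σ(ℓ_i−1) = 271−2 = 269; sign = (−1)^269 = -1.
(150|271)_J = -1 (Zolotarev's lemma cross-check).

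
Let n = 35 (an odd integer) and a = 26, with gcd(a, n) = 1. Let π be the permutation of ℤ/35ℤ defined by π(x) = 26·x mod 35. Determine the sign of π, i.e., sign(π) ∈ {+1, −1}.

Orbit of 16 under x↦26x: [16, 31, 1, 26, 11, 6]… (length divides ord_35(26)).
10 cycles of lengths [6, 6, 6, 6, 6, 1, 1, 1, 1, 1].
With 10 cycles on 35 points, sign = (−1)^{35−10} = -1.

-1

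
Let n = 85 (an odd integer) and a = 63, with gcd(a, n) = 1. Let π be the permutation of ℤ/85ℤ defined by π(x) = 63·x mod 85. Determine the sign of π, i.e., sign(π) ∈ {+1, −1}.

+1

Orbit of 57 under x↦63x: [57, 21, 48, 49, 27, 1, 63]… (length divides ord_85(63)).
π_63 has 7 disjoint cycles with lengths [16, 16, 16, 16, 16, 4, 1] on {0,…,84}.
n − c = 85 − 7 = 78; sign = (−1)^78 = +1.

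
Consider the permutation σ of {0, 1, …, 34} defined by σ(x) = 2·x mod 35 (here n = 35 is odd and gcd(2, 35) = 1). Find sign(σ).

-1

Start at x=11: 11 → 22 → 9 → 18 → 1 → 2 → 4 → … (one orbit).
π_2 has 6 disjoint cycles with lengths [12, 12, 4, 3, 3, 1] on {0,…,34}.
With 6 cycles on 35 points, sign = (−1)^{35−6} = -1.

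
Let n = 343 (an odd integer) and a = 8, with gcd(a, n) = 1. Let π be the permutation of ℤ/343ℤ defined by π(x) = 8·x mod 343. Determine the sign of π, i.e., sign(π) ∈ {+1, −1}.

Trace 99: π^k(99) = [99, 106, 162, 267, 78, 281, 190] for k=0..6.
Cycle lengths of π_8 on ℤ/343ℤ: [49, 49, 49, 49, 49, 49, 7, 7, 7, 7, 7, 7, 1, 1, 1, 1, 1, 1, 1]; 19 cycles in total.
343 − 19 = 324 transpositions; sign(π) = (−1)^324 = +1.

+1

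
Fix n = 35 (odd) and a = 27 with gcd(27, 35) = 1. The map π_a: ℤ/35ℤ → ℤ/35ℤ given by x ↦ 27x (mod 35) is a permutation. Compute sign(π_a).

+1

Start at x=13: 13 → 1 → 27 → 29 → 13 (one orbit).
π_27 has 11 disjoint cycles with lengths [4, 4, 4, 4, 4, 4, 4, 2, 2, 2, 1] on {0,…,34}.
With 11 cycles on 35 points, sign = (−1)^{35−11} = +1.
Zolotarev: (27|35) = +1, matching the cycle-count sign.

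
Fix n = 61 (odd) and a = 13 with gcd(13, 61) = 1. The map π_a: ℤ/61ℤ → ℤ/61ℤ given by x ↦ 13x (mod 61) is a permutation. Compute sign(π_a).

Start at x=13: 13 → 47 → 1 → 13 (one orbit).
The orbit structure of x ↦ 13x mod 61: 21 orbits of sizes [3, 3, 3, 3, 3, 3, 3, 3, 3, 3, 3, 3, 3, 3, 3, 3, 3, 3, 3, 3, 1].
61 − 21 = 40 transpositions; sign(π) = (−1)^40 = +1.

+1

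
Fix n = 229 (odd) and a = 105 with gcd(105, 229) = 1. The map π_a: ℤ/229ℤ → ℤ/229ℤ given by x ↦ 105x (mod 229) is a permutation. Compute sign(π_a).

Orbit of 125 under x↦105x: [125, 72, 3, 86, 99, 90, 61]… (length divides ord_229(105)).
Cycle lengths of π_105 on ℤ/229ℤ: [228, 1]; 2 cycles in total.
sign(π) = (−1)^{n − #cycles} = (−1)^{229−2} = (−1)^227 = -1.
(105|229)_J = -1 (Zolotarev's lemma cross-check).

-1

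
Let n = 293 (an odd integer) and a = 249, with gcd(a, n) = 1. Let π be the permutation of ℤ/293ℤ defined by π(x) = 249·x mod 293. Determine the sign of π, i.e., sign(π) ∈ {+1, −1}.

-1

Orbit of 111 under x↦249x: [111, 97, 127, 272, 45, 71, 99]… (length divides ord_293(249)).
Decompose π into cycles: lengths [292, 1] (2 cycles, including the fixed point 0).
Σ(ℓ_i−1) = 293−2 = 291; sign = (−1)^291 = -1.
The Jacobi symbol (249|293) = -1 (Zolotarev) agrees.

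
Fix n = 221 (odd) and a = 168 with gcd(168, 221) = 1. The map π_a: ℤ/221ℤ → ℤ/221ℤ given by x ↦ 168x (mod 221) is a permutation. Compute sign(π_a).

Start at x=155: 155 → 183 → 25 → 1 → 168 → 157 → 77 → … (one orbit).
Cycle lengths of π_168 on ℤ/221ℤ: [8, 8, 8, 8, 8, 8, 8, 8, 8, 8, 8, 8, 8, 8, 8, 8, 8, 8, 8, 8, 8, 8, 8, 8, 8, 8, 2, 2, 2, 2, 2, 2, 1]; 33 cycles in total.
221 − 33 = 188 transpositions; sign(π) = (−1)^188 = +1.

+1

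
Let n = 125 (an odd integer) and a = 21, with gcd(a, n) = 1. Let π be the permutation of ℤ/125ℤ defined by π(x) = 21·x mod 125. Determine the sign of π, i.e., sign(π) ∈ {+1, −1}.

Trace 76: π^k(76) = [76, 96, 16, 86, 56, 51, 71] for k=0..6.
π_21 has 13 disjoint cycles with lengths [25, 25, 25, 25, 5, 5, 5, 5, 1, 1, 1, 1, 1] on {0,…,124}.
With 13 cycles on 125 points, sign = (−1)^{125−13} = +1.
(21|125)_J = +1 (Zolotarev's lemma cross-check).

+1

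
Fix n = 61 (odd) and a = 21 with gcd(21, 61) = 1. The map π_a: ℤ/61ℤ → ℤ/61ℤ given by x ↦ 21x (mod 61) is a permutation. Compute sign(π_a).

-1

Orbit of 47 under x↦21x: [47, 11, 48, 32, 1, 21, 14]… (length divides ord_61(21)).
Decompose π into cycles: lengths [12, 12, 12, 12, 12, 1] (6 cycles, including the fixed point 0).
sign(π) = (−1)^{n − #cycles} = (−1)^{61−6} = (−1)^55 = -1.
Check: (21/61) = -1 by Zolotarev.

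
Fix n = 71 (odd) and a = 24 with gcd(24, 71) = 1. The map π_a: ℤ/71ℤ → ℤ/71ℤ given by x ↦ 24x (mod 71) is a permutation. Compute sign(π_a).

Orbit of 40 under x↦24x: [40, 37, 36, 12, 4, 25, 32]… (length divides ord_71(24)).
Cycle lengths of π_24 on ℤ/71ℤ: [35, 35, 1]; 3 cycles in total.
71 − 3 = 68 transpositions; sign(π) = (−1)^68 = +1.
(24|71)_J = +1 (Zolotarev's lemma cross-check).

+1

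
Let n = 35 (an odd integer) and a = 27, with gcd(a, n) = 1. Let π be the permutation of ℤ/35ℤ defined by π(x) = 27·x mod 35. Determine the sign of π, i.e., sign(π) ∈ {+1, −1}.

+1

Trace 29: π^k(29) = [29, 13, 1, 27] for k=0..3.
Decompose π into cycles: lengths [4, 4, 4, 4, 4, 4, 4, 2, 2, 2, 1] (11 cycles, including the fixed point 0).
35 − 11 = 24 transpositions; sign(π) = (−1)^24 = +1.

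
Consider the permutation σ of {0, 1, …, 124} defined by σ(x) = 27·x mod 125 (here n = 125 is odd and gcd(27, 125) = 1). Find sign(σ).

Start at x=67: 67 → 59 → 93 → 11 → 47 → 19 → 13 → … (one orbit).
Decompose π into cycles: lengths [100, 20, 4, 1] (4 cycles, including the fixed point 0).
sign(π) = (−1)^{n − #cycles} = (−1)^{125−4} = (−1)^121 = -1.
Zolotarev: (27|125) = -1, matching the cycle-count sign.

-1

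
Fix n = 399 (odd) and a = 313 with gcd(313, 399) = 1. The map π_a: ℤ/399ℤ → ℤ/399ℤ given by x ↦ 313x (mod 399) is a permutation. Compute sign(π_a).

Start at x=391: 391 → 289 → 283 → 1 → 313 → 214 → 349 → … (one orbit).
Cycle lengths of π_313 on ℤ/399ℤ: [18, 18, 18, 18, 18, 18, 18, 18, 18, 18, 18, 18, 18, 18, 18, 18, 18, 18, 9, 9, 9, 9, 9, 9, 6, 6, 6, 1, 1, 1]; 30 cycles in total.
Σ(ℓ_i−1) = 399−30 = 369; sign = (−1)^369 = -1.
Via Zolotarev, sign(π_{313}) = (313|399) = -1.

-1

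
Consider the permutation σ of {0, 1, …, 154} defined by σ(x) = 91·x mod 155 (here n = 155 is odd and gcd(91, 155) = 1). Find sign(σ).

-1

Start at x=91: 91 → 66 → 116 → 16 → 61 → 126 → 151 → … (one orbit).
Decompose π into cycles: lengths [10, 10, 10, 10, 10, 10, 10, 10, 10, 10, 10, 10, 10, 10, 10, 1, 1, 1, 1, 1] (20 cycles, including the fixed point 0).
sign(π) = (−1)^{n − #cycles} = (−1)^{155−20} = (−1)^135 = -1.
Zolotarev: (91|155) = -1, matching the cycle-count sign.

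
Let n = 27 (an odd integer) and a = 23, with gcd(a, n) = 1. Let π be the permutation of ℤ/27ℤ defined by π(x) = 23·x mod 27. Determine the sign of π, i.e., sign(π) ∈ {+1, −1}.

-1

Trace 22: π^k(22) = [22, 20, 1, 23, 16, 17, 13] for k=0..6.
Decompose π into cycles: lengths [18, 6, 2, 1] (4 cycles, including the fixed point 0).
Σ(ℓ_i−1) = 27−4 = 23; sign = (−1)^23 = -1.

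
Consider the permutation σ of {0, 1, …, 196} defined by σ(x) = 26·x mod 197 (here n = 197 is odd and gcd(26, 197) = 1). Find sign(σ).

+1

Start at x=23: 23 → 7 → 182 → 4 → 104 → 143 → 172 → … (one orbit).
Cycle lengths of π_26 on ℤ/197ℤ: [98, 98, 1]; 3 cycles in total.
197 − 3 = 194 transpositions; sign(π) = (−1)^194 = +1.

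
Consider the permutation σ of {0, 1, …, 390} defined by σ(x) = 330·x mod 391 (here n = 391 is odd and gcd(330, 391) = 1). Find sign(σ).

Start at x=147: 147 → 26 → 369 → 169 → 248 → 121 → 48 → … (one orbit).
Decompose π into cycles: lengths [176, 176, 16, 11, 11, 1] (6 cycles, including the fixed point 0).
391 − 6 = 385 transpositions; sign(π) = (−1)^385 = -1.
Via Zolotarev, sign(π_{330}) = (330|391) = -1.

-1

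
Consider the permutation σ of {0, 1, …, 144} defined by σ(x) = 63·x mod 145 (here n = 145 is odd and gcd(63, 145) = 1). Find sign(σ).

Orbit of 93 under x↦63x: [93, 59, 92, 141, 38, 74, 22]… (length divides ord_145(63)).
Cycle type of π: 28×4 + 14×2 + 4 + 1; total 8 cycles.
n − c = 145 − 8 = 137; sign = (−1)^137 = -1.
The Jacobi symbol (63|145) = -1 (Zolotarev) agrees.

-1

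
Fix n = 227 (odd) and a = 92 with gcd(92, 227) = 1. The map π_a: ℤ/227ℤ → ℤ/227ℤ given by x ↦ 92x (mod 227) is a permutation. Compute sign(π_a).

+1

Orbit of 43 under x↦92x: [43, 97, 71, 176, 75, 90, 108]… (length divides ord_227(92)).
3 cycles of lengths [113, 113, 1].
With 3 cycles on 227 points, sign = (−1)^{227−3} = +1.
Check: (92/227) = +1 by Zolotarev.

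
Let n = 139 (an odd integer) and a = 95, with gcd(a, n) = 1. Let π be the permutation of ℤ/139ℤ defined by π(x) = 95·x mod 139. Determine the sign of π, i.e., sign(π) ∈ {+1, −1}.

Orbit of 131 under x↦95x: [131, 74, 80, 94, 34, 33, 77]… (length divides ord_139(95)).
π_95 has 4 disjoint cycles with lengths [46, 46, 46, 1] on {0,…,138}.
n − c = 139 − 4 = 135; sign = (−1)^135 = -1.
(95|139)_J = -1 (Zolotarev's lemma cross-check).

-1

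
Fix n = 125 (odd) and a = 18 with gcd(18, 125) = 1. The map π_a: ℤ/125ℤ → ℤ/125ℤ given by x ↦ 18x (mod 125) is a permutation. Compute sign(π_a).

-1

Start at x=24: 24 → 57 → 26 → 93 → 49 → 7 → 1 → … (one orbit).
Cycle type of π: 20×5 + 4×6 + 1; total 12 cycles.
12 cycles on 125: each ℓ→(−1)^(ℓ−1), product (−1)^113 = -1.
The Jacobi symbol (18|125) = -1 (Zolotarev) agrees.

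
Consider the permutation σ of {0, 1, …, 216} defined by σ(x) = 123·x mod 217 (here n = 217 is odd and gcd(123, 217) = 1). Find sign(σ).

Start at x=156: 156 → 92 → 32 → 30 → 1 → 123 → 156 (one orbit).
π_123 has 48 disjoint cycles with lengths [6, 6, 6, 6, 6, 6, 6, 6, 6, 6, 6, 6, 6, 6, 6, 6, 6, 6, 6, 6, 6, 6, 6, 6, 6, 6, 6, 6, 6, 6, 3, 3, 2, 2, 2, 2, 2, 2, 2, 2, 2, 2, 2, 2, 2, 2, 2, 1] on {0,…,216}.
With 48 cycles on 217 points, sign = (−1)^{217−48} = -1.

-1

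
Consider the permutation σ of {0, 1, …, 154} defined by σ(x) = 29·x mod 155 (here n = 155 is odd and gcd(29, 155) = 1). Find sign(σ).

-1

Start at x=89: 89 → 101 → 139 → 1 → 29 → 66 → 54 → … (one orbit).
Cycle lengths of π_29 on ℤ/155ℤ: [10, 10, 10, 10, 10, 10, 10, 10, 10, 10, 10, 10, 10, 10, 10, 2, 2, 1]; 18 cycles in total.
18 cycles on 155: each ℓ→(−1)^(ℓ−1), product (−1)^137 = -1.
(29|155)_J = -1 (Zolotarev's lemma cross-check).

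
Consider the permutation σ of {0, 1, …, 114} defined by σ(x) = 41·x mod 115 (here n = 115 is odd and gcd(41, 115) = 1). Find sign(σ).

+1

Trace 36: π^k(36) = [36, 96, 26, 31, 6, 16, 81] for k=0..6.
The orbit structure of x ↦ 41x mod 115: 15 orbits of sizes [11, 11, 11, 11, 11, 11, 11, 11, 11, 11, 1, 1, 1, 1, 1].
Σ(ℓ_i−1) = 115−15 = 100; sign = (−1)^100 = +1.
(41|115)_J = +1 (Zolotarev's lemma cross-check).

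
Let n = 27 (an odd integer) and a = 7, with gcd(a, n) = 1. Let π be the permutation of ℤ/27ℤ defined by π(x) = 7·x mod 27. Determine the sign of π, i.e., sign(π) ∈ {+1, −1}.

Orbit of 25 under x↦7x: [25, 13, 10, 16, 4, 1, 7]… (length divides ord_27(7)).
Cycle lengths of π_7 on ℤ/27ℤ: [9, 9, 3, 3, 1, 1, 1]; 7 cycles in total.
27 − 7 = 20 transpositions; sign(π) = (−1)^20 = +1.

+1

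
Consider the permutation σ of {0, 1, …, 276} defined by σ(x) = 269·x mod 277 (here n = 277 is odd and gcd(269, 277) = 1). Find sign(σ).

-1

Orbit of 169 under x↦269x: [169, 33, 13, 173, 1, 269, 64]… (length divides ord_277(269)).
4 cycles of lengths [92, 92, 92, 1].
n − c = 277 − 4 = 273; sign = (−1)^273 = -1.
Via Zolotarev, sign(π_{269}) = (269|277) = -1.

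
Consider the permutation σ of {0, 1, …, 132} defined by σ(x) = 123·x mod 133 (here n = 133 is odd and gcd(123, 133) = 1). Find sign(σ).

Trace 4: π^k(4) = [4, 93, 1, 123, 100, 64, 25] for k=0..6.
The orbit structure of x ↦ 123x mod 133: 17 orbits of sizes [9, 9, 9, 9, 9, 9, 9, 9, 9, 9, 9, 9, 9, 9, 3, 3, 1].
sign(π) = (−1)^{n − #cycles} = (−1)^{133−17} = (−1)^116 = +1.

+1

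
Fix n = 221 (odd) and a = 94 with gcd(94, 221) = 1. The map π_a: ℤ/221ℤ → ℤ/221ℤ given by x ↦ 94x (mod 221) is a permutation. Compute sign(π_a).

Orbit of 9 under x↦94x: [9, 183, 185, 152, 144, 55, 87]… (length divides ord_221(94)).
15 cycles of lengths [24, 24, 24, 24, 24, 24, 24, 24, 8, 8, 3, 3, 3, 3, 1].
sign(π) = (−1)^{n − #cycles} = (−1)^{221−15} = (−1)^206 = +1.
The Jacobi symbol (94|221) = +1 (Zolotarev) agrees.

+1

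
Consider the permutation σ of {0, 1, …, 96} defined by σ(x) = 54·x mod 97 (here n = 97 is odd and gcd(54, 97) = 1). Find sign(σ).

Orbit of 22 under x↦54x: [22, 24, 35, 47, 16, 88, 96]… (length divides ord_97(54)).
Decompose π into cycles: lengths [24, 24, 24, 24, 1] (5 cycles, including the fixed point 0).
Σ(ℓ_i−1) = 97−5 = 92; sign = (−1)^92 = +1.
Check: (54/97) = +1 by Zolotarev.

+1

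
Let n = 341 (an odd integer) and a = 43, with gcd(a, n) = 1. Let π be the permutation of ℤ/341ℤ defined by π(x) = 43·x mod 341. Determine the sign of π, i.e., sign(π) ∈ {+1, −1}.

+1

Orbit of 285 under x↦43x: [285, 320, 120, 45, 230, 1, 43]… (length divides ord_341(43)).
Cycle lengths of π_43 on ℤ/341ℤ: [30, 30, 30, 30, 30, 30, 30, 30, 30, 30, 30, 2, 2, 2, 2, 2, 1]; 17 cycles in total.
n − c = 341 − 17 = 324; sign = (−1)^324 = +1.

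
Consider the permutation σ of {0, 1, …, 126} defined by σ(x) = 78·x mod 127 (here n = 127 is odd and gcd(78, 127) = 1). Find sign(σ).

Trace 4: π^k(4) = [4, 58, 79, 66, 68, 97, 73] for k=0..6.
π_78 has 2 disjoint cycles with lengths [126, 1] on {0,…,126}.
127 − 2 = 125 transpositions; sign(π) = (−1)^125 = -1.
(78|127)_J = -1 (Zolotarev's lemma cross-check).

-1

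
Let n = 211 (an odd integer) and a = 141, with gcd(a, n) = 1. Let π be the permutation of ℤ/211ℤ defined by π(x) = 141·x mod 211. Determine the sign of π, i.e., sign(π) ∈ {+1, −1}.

Start at x=109: 109 → 177 → 59 → 90 → 30 → 10 → 144 → … (one orbit).
2 cycles of lengths [210, 1].
n − c = 211 − 2 = 209; sign = (−1)^209 = -1.

-1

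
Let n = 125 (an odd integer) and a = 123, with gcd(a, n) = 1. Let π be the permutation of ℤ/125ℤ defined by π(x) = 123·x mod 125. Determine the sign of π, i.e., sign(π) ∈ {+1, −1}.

Orbit of 1 under x↦123x: [1, 123, 4, 117, 16, 93, 64]… (length divides ord_125(123)).
π_123 has 4 disjoint cycles with lengths [100, 20, 4, 1] on {0,…,124}.
n − c = 125 − 4 = 121; sign = (−1)^121 = -1.
The Jacobi symbol (123|125) = -1 (Zolotarev) agrees.

-1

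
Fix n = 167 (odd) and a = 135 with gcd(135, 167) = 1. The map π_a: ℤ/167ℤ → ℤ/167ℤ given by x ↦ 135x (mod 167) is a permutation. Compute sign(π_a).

Orbit of 57 under x↦135x: [57, 13, 85, 119, 33, 113, 58]… (length divides ord_167(135)).
The orbit structure of x ↦ 135x mod 167: 2 orbits of sizes [166, 1].
167 − 2 = 165 transpositions; sign(π) = (−1)^165 = -1.
Check: (135/167) = -1 by Zolotarev.

-1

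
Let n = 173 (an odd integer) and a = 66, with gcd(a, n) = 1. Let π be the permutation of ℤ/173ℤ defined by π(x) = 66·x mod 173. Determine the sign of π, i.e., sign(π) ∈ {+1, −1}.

-1

Start at x=72: 72 → 81 → 156 → 89 → 165 → 164 → 98 → … (one orbit).
Cycle lengths of π_66 on ℤ/173ℤ: [172, 1]; 2 cycles in total.
n − c = 173 − 2 = 171; sign = (−1)^171 = -1.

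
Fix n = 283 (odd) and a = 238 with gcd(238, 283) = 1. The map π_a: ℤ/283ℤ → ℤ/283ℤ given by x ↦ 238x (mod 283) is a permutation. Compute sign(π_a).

Trace 238: π^k(238) = [238, 44, 1] for k=0..2.
The orbit structure of x ↦ 238x mod 283: 95 orbits of sizes [3, 3, 3, 3, 3, 3, 3, 3, 3, 3, 3, 3, 3, 3, 3, 3, 3, 3, 3, 3, 3, 3, 3, 3, 3, 3, 3, 3, 3, 3, 3, 3, 3, 3, 3, 3, 3, 3, 3, 3, 3, 3, 3, 3, 3, 3, 3, 3, 3, 3, 3, 3, 3, 3, 3, 3, 3, 3, 3, 3, 3, 3, 3, 3, 3, 3, 3, 3, 3, 3, 3, 3, 3, 3, 3, 3, 3, 3, 3, 3, 3, 3, 3, 3, 3, 3, 3, 3, 3, 3, 3, 3, 3, 3, 1].
Σ(ℓ_i−1) = 283−95 = 188; sign = (−1)^188 = +1.
Check: (238/283) = +1 by Zolotarev.

+1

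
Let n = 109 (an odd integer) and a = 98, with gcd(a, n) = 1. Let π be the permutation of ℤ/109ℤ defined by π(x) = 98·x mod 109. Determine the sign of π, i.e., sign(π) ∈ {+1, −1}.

Start at x=24: 24 → 63 → 70 → 102 → 77 → 25 → 52 → … (one orbit).
Cycle type of π: 108 + 1; total 2 cycles.
109 − 2 = 107 transpositions; sign(π) = (−1)^107 = -1.

-1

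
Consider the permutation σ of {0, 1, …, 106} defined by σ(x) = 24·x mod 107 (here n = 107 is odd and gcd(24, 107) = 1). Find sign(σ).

Trace 31: π^k(31) = [31, 102, 94, 9, 2, 48, 82] for k=0..6.
Cycle lengths of π_24 on ℤ/107ℤ: [106, 1]; 2 cycles in total.
Σ(ℓ_i−1) = 107−2 = 105; sign = (−1)^105 = -1.
(24|107)_J = -1 (Zolotarev's lemma cross-check).

-1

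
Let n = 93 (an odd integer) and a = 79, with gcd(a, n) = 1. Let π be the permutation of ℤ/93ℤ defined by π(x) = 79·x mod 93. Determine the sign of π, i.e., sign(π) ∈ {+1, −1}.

Trace 64: π^k(64) = [64, 34, 82, 61, 76, 52, 16] for k=0..6.
Decompose π into cycles: lengths [30, 30, 30, 1, 1, 1] (6 cycles, including the fixed point 0).
Σ(ℓ_i−1) = 93−6 = 87; sign = (−1)^87 = -1.
Zolotarev: (79|93) = -1, matching the cycle-count sign.

-1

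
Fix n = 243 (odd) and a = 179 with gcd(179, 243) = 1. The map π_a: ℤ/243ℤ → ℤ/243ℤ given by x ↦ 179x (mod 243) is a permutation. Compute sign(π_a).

-1

Start at x=226: 226 → 116 → 109 → 71 → 73 → 188 → 118 → … (one orbit).
14 cycles of lengths [54, 54, 54, 18, 18, 18, 6, 6, 6, 2, 2, 2, 2, 1].
14 cycles on 243: each ℓ→(−1)^(ℓ−1), product (−1)^229 = -1.
Via Zolotarev, sign(π_{179}) = (179|243) = -1.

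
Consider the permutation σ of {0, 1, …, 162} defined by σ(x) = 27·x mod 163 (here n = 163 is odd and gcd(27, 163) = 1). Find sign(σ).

-1

Trace 110: π^k(110) = [110, 36, 157, 1, 27, 77, 123] for k=0..6.
The orbit structure of x ↦ 27x mod 163: 4 orbits of sizes [54, 54, 54, 1].
Σ(ℓ_i−1) = 163−4 = 159; sign = (−1)^159 = -1.
Check: (27/163) = -1 by Zolotarev.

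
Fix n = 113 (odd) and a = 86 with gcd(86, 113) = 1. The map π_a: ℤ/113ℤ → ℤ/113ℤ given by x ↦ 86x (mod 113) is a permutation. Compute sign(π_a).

-1

Orbit of 74 under x↦86x: [74, 36, 45, 28, 35, 72, 90]… (length divides ord_113(86)).
Cycle type of π: 112 + 1; total 2 cycles.
Σ(ℓ_i−1) = 113−2 = 111; sign = (−1)^111 = -1.
Zolotarev: (86|113) = -1, matching the cycle-count sign.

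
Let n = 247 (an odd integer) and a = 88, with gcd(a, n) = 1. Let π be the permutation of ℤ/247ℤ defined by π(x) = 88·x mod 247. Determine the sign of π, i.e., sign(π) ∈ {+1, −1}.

Start at x=160: 160 → 1 → 88 → 87 → 246 → 159 → 160 (one orbit).
Cycle lengths of π_88 on ℤ/247ℤ: [6, 6, 6, 6, 6, 6, 6, 6, 6, 6, 6, 6, 6, 6, 6, 6, 6, 6, 6, 6, 6, 6, 6, 6, 6, 6, 6, 6, 6, 6, 6, 6, 6, 6, 6, 6, 6, 6, 6, 6, 6, 1]; 42 cycles in total.
With 42 cycles on 247 points, sign = (−1)^{247−42} = -1.

-1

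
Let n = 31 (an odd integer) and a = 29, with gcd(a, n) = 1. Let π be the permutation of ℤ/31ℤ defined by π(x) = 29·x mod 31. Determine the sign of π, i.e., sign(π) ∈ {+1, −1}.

-1

Start at x=27: 27 → 8 → 15 → 1 → 29 → 4 → 23 → … (one orbit).
π_29 has 4 disjoint cycles with lengths [10, 10, 10, 1] on {0,…,30}.
4 cycles on 31: each ℓ→(−1)^(ℓ−1), product (−1)^27 = -1.
Via Zolotarev, sign(π_{29}) = (29|31) = -1.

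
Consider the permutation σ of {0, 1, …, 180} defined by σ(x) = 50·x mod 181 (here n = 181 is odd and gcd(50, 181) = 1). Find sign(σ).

Start at x=95: 95 → 44 → 28 → 133 → 134 → 3 → 150 → … (one orbit).
Decompose π into cycles: lengths [180, 1] (2 cycles, including the fixed point 0).
With 2 cycles on 181 points, sign = (−1)^{181−2} = -1.
(50|181)_J = -1 (Zolotarev's lemma cross-check).

-1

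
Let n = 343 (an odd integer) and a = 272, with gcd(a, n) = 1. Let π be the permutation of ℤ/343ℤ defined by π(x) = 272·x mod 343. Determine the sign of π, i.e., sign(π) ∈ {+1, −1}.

-1

Orbit of 223 under x↦272x: [223, 288, 132, 232, 335, 225, 146]… (length divides ord_343(272)).
Cycle type of π: 98×3 + 14×3 + 2×3 + 1; total 10 cycles.
With 10 cycles on 343 points, sign = (−1)^{343−10} = -1.
Check: (272/343) = -1 by Zolotarev.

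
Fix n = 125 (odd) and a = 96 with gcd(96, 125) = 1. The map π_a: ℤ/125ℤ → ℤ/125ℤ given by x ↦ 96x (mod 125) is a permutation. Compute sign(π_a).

Start at x=16: 16 → 36 → 81 → 26 → 121 → 116 → 11 → … (one orbit).
13 cycles of lengths [25, 25, 25, 25, 5, 5, 5, 5, 1, 1, 1, 1, 1].
With 13 cycles on 125 points, sign = (−1)^{125−13} = +1.
The Jacobi symbol (96|125) = +1 (Zolotarev) agrees.

+1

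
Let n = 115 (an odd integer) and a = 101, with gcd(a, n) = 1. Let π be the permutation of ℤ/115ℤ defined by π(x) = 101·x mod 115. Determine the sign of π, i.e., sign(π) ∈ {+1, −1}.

Start at x=71: 71 → 41 → 1 → 101 → 81 → 16 → 6 → … (one orbit).
15 cycles of lengths [11, 11, 11, 11, 11, 11, 11, 11, 11, 11, 1, 1, 1, 1, 1].
sign(π) = (−1)^{n − #cycles} = (−1)^{115−15} = (−1)^100 = +1.

+1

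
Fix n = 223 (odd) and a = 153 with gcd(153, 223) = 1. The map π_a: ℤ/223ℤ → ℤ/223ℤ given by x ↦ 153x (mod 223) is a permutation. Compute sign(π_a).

+1

Start at x=144: 144 → 178 → 28 → 47 → 55 → 164 → 116 → … (one orbit).
3 cycles of lengths [111, 111, 1].
With 3 cycles on 223 points, sign = (−1)^{223−3} = +1.
Check: (153/223) = +1 by Zolotarev.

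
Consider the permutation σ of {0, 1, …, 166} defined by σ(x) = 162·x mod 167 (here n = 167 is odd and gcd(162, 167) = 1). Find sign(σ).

+1

Orbit of 141 under x↦162x: [141, 130, 18, 77, 116, 88, 61]… (length divides ord_167(162)).
3 cycles of lengths [83, 83, 1].
n − c = 167 − 3 = 164; sign = (−1)^164 = +1.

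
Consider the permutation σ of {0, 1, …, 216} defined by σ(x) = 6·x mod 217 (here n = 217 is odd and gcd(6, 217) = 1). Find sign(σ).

Trace 211: π^k(211) = [211, 181, 1, 6, 36, 216] for k=0..5.
π_6 has 39 disjoint cycles with lengths [6, 6, 6, 6, 6, 6, 6, 6, 6, 6, 6, 6, 6, 6, 6, 6, 6, 6, 6, 6, 6, 6, 6, 6, 6, 6, 6, 6, 6, 6, 6, 6, 6, 6, 6, 2, 2, 2, 1] on {0,…,216}.
39 cycles on 217: each ℓ→(−1)^(ℓ−1), product (−1)^178 = +1.
(6|217)_J = +1 (Zolotarev's lemma cross-check).

+1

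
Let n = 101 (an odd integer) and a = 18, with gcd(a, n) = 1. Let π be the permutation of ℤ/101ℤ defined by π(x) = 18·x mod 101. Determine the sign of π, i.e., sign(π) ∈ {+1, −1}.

-1

Trace 8: π^k(8) = [8, 43, 67, 95, 94, 76, 55] for k=0..6.
Cycle lengths of π_18 on ℤ/101ℤ: [100, 1]; 2 cycles in total.
Σ(ℓ_i−1) = 101−2 = 99; sign = (−1)^99 = -1.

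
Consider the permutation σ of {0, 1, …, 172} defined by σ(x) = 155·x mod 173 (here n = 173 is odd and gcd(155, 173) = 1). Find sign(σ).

Start at x=48: 48 → 1 → 155 → 151 → 50 → 138 → 111 → … (one orbit).
Cycle type of π: 172 + 1; total 2 cycles.
sign(π) = (−1)^{n − #cycles} = (−1)^{173−2} = (−1)^171 = -1.

-1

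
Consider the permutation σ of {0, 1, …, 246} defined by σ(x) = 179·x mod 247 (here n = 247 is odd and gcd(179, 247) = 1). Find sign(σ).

-1

Trace 68: π^k(68) = [68, 69, 1, 179, 178, 246] for k=0..5.
π_179 has 42 disjoint cycles with lengths [6, 6, 6, 6, 6, 6, 6, 6, 6, 6, 6, 6, 6, 6, 6, 6, 6, 6, 6, 6, 6, 6, 6, 6, 6, 6, 6, 6, 6, 6, 6, 6, 6, 6, 6, 6, 6, 6, 6, 6, 6, 1] on {0,…,246}.
With 42 cycles on 247 points, sign = (−1)^{247−42} = -1.
Zolotarev: (179|247) = -1, matching the cycle-count sign.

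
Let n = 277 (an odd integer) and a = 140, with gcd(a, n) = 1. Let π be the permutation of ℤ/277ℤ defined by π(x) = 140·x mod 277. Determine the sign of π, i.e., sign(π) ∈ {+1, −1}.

-1

Orbit of 123 under x↦140x: [123, 46, 69, 242, 86, 129, 55]… (length divides ord_277(140)).
Cycle type of π: 276 + 1; total 2 cycles.
2 cycles on 277: each ℓ→(−1)^(ℓ−1), product (−1)^275 = -1.
The Jacobi symbol (140|277) = -1 (Zolotarev) agrees.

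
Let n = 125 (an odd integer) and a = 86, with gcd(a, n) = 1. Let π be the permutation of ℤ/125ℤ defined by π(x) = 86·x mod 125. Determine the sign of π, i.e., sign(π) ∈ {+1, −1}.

+1

Start at x=81: 81 → 91 → 76 → 36 → 96 → 6 → 16 → … (one orbit).
Cycle type of π: 25×4 + 5×4 + 1×5; total 13 cycles.
Σ(ℓ_i−1) = 125−13 = 112; sign = (−1)^112 = +1.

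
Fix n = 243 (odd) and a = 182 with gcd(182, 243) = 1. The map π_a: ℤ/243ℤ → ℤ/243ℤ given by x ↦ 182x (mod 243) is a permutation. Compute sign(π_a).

Trace 29: π^k(29) = [29, 175, 17, 178, 77, 163, 20] for k=0..6.
6 cycles of lengths [162, 54, 18, 6, 2, 1].
sign(π) = (−1)^{n − #cycles} = (−1)^{243−6} = (−1)^237 = -1.

-1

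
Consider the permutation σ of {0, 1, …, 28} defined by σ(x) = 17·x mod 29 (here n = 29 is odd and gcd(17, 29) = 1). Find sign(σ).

-1

Start at x=12: 12 → 1 → 17 → 28 → 12 (one orbit).
8 cycles of lengths [4, 4, 4, 4, 4, 4, 4, 1].
8 cycles on 29: each ℓ→(−1)^(ℓ−1), product (−1)^21 = -1.
(17|29)_J = -1 (Zolotarev's lemma cross-check).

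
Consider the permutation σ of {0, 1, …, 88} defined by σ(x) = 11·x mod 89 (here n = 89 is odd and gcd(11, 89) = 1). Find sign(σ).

Orbit of 88 under x↦11x: [88, 78, 57, 4, 44, 39, 73]… (length divides ord_89(11)).
5 cycles of lengths [22, 22, 22, 22, 1].
5 cycles on 89: each ℓ→(−1)^(ℓ−1), product (−1)^84 = +1.
The Jacobi symbol (11|89) = +1 (Zolotarev) agrees.

+1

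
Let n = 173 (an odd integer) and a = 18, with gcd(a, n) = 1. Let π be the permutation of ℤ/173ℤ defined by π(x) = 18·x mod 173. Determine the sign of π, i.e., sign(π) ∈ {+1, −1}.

-1

Orbit of 112 under x↦18x: [112, 113, 131, 109, 59, 24, 86]… (length divides ord_173(18)).
2 cycles of lengths [172, 1].
sign(π) = (−1)^{n − #cycles} = (−1)^{173−2} = (−1)^171 = -1.
Zolotarev: (18|173) = -1, matching the cycle-count sign.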